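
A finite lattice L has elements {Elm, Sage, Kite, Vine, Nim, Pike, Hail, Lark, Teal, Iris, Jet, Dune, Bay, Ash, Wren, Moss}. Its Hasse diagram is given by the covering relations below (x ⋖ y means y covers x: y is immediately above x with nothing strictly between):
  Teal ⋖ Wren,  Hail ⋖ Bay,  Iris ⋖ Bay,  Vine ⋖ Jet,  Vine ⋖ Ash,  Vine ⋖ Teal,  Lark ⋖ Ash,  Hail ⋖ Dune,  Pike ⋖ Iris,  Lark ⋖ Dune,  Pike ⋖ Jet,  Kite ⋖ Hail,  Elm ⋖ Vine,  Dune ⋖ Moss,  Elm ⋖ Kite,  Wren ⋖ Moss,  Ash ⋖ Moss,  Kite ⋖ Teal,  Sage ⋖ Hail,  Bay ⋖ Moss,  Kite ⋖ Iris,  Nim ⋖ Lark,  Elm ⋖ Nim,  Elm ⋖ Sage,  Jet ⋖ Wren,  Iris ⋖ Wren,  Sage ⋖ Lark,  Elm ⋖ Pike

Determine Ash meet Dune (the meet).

Lark

Common lower bounds of {Ash, Dune}: Elm, Lark, Nim, Sage.
The greatest among these is Lark.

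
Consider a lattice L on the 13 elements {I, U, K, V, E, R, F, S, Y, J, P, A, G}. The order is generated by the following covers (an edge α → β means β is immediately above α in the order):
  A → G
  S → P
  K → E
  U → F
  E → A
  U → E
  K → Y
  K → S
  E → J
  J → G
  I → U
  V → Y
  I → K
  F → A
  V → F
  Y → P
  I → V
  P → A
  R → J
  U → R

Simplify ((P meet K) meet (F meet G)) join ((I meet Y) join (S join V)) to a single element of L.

P ∧ K = K
F ∧ G = F
K ∧ F = I
I ∧ Y = I
S ∨ V = P
I ∨ P = P
I ∨ P = P

P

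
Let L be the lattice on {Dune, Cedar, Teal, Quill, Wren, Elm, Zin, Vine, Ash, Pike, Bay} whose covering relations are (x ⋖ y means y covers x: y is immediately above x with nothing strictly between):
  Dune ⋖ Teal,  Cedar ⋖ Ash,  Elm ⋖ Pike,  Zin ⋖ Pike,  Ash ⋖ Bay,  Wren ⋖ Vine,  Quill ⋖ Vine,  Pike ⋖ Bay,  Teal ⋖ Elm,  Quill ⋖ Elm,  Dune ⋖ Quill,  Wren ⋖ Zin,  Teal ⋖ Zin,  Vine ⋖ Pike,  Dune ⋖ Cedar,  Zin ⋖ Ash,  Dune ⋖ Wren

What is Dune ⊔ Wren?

Common upper bounds of {Dune, Wren}: Ash, Bay, Pike, Vine, Wren, Zin.
The least among these is Wren.

Wren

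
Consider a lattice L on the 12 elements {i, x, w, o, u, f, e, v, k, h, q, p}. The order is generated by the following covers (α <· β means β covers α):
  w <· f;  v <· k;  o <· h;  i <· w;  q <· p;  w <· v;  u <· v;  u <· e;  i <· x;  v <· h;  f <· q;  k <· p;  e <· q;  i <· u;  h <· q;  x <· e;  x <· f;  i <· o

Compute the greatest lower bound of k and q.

v

Common lower bounds of {k, q}: i, u, v, w.
The greatest among these is v.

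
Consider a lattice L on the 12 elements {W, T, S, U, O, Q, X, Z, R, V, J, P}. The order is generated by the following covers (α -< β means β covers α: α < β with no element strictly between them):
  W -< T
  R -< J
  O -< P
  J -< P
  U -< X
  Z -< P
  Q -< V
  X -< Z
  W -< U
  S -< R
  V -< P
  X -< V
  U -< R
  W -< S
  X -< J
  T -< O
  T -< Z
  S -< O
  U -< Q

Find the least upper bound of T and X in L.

Common upper bounds of {T, X}: P, Z.
The least among these is Z.

Z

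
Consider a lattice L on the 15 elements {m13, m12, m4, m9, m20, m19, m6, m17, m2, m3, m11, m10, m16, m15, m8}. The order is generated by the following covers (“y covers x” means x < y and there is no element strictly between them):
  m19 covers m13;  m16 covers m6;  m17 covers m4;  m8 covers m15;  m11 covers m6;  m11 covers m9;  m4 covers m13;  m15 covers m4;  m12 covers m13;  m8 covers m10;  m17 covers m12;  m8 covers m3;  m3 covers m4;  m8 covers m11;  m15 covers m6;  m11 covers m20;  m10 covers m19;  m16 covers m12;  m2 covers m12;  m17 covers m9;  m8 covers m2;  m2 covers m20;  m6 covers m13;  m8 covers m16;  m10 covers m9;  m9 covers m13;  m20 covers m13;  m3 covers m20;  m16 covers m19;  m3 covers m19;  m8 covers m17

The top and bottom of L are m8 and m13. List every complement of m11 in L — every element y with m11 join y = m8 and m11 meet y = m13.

m12, m19, m4

Need y with m11 ∨ y = m8 and m11 ∧ y = m13.
Checking each element gives: m12, m19, m4.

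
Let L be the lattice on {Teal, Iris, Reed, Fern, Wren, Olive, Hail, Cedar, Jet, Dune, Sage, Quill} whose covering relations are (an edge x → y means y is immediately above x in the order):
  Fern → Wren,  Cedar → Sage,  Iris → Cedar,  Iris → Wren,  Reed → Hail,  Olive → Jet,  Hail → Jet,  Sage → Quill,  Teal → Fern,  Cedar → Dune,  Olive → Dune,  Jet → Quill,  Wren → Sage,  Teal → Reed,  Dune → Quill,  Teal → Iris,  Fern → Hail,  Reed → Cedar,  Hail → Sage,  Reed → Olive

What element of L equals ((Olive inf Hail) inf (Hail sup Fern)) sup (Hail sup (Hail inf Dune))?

Hail

Olive ∧ Hail = Reed
Hail ∨ Fern = Hail
Reed ∧ Hail = Reed
Hail ∧ Dune = Reed
Hail ∨ Reed = Hail
Reed ∨ Hail = Hail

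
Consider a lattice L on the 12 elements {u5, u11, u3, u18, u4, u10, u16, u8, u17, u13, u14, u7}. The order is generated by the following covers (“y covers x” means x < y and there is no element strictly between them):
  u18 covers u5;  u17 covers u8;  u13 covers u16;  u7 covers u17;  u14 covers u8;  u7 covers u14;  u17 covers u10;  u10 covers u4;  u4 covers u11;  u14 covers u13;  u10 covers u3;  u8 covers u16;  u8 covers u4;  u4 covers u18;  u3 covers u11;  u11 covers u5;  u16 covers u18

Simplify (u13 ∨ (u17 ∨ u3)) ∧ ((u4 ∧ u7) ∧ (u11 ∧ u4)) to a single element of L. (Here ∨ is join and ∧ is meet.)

u17 ∨ u3 = u17
u13 ∨ u17 = u7
u4 ∧ u7 = u4
u11 ∧ u4 = u11
u4 ∧ u11 = u11
u7 ∧ u11 = u11

u11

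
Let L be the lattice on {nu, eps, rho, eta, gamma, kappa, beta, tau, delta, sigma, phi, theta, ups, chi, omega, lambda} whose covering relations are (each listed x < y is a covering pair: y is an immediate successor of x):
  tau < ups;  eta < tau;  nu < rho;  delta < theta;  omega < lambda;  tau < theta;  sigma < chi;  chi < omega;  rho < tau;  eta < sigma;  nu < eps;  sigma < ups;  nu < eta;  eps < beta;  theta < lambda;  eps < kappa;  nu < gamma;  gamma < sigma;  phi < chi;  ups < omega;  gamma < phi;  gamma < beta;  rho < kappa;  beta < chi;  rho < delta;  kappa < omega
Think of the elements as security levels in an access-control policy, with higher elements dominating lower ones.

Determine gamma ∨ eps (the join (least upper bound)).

beta

Common upper bounds of {gamma, eps}: beta, chi, lambda, omega.
The least among these is beta.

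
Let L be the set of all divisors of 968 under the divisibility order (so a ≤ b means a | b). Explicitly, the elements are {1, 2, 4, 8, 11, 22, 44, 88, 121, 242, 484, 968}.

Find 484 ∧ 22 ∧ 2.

Common lower bounds of {484, 22, 2}: 1, 2.
The greatest among these is 2.

2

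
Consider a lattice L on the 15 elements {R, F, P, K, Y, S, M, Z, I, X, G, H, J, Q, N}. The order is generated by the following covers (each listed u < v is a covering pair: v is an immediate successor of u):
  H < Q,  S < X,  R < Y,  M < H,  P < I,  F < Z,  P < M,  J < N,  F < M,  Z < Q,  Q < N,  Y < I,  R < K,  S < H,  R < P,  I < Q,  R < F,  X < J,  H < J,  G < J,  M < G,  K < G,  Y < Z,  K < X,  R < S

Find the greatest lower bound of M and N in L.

M

Common lower bounds of {M, N}: F, M, P, R.
The greatest among these is M.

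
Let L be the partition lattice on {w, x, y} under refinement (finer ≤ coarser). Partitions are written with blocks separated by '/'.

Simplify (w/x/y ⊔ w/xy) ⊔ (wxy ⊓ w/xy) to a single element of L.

w/xy

w/x/y ∨ w/xy = w/xy
wxy ∧ w/xy = w/xy
w/xy ∨ w/xy = w/xy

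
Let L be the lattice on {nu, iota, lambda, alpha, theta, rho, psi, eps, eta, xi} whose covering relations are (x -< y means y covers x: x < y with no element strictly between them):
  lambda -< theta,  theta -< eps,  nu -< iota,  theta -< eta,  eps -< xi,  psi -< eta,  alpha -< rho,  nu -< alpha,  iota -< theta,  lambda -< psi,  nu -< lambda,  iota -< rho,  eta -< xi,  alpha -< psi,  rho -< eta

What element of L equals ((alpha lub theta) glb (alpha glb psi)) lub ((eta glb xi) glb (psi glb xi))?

alpha ∨ theta = eta
alpha ∧ psi = alpha
eta ∧ alpha = alpha
eta ∧ xi = eta
psi ∧ xi = psi
eta ∧ psi = psi
alpha ∨ psi = psi

psi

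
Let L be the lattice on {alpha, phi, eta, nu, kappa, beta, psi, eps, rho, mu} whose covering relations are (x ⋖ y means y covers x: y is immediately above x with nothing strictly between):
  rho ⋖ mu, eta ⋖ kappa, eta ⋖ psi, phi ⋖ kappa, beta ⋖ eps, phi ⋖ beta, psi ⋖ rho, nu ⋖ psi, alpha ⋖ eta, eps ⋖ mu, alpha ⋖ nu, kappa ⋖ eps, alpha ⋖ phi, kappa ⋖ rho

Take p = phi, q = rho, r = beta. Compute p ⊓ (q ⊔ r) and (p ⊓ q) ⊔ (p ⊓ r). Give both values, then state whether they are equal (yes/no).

phi; phi; yes

q ⊔ r = mu, so p ⊓ (q ⊔ r) = phi ⊓ mu = phi.
p ⊓ q = phi and p ⊓ r = phi, so (p ⊓ q) ⊔ (p ⊓ r) = phi ⊔ phi = phi.
Equal: yes.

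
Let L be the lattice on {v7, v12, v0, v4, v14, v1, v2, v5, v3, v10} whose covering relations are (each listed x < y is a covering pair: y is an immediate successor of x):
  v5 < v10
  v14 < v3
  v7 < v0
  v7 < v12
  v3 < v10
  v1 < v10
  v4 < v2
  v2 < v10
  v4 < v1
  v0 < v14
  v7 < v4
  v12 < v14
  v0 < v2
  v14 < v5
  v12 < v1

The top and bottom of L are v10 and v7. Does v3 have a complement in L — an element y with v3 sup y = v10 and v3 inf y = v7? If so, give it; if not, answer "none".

v4

Need y with v3 ∨ y = v10 and v3 ∧ y = v7.
Checking each element gives: v4.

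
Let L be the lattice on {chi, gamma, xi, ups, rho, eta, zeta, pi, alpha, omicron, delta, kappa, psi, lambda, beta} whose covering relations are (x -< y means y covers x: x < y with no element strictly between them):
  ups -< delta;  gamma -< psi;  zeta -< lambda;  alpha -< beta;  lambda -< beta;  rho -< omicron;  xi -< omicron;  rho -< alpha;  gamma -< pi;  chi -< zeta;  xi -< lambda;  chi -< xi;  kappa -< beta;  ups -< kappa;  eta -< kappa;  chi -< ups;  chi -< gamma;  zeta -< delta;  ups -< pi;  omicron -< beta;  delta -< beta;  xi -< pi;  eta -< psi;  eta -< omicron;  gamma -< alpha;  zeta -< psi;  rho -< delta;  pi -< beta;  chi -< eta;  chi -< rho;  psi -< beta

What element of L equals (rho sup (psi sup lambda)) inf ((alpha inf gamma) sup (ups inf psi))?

gamma

psi ∨ lambda = beta
rho ∨ beta = beta
alpha ∧ gamma = gamma
ups ∧ psi = chi
gamma ∨ chi = gamma
beta ∧ gamma = gamma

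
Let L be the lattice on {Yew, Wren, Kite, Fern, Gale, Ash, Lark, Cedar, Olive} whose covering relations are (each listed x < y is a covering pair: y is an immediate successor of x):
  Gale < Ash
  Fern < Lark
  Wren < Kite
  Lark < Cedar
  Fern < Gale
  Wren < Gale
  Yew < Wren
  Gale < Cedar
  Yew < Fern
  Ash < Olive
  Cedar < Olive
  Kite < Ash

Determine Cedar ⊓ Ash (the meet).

Gale

Common lower bounds of {Cedar, Ash}: Fern, Gale, Wren, Yew.
The greatest among these is Gale.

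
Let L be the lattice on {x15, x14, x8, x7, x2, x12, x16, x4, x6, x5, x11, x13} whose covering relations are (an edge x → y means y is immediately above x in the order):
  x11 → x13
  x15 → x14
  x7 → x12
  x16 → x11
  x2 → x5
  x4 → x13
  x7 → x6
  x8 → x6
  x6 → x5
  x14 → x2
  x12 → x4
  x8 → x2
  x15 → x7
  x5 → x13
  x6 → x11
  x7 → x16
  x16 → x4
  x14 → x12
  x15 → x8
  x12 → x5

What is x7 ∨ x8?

x6

Common upper bounds of {x7, x8}: x11, x13, x5, x6.
The least among these is x6.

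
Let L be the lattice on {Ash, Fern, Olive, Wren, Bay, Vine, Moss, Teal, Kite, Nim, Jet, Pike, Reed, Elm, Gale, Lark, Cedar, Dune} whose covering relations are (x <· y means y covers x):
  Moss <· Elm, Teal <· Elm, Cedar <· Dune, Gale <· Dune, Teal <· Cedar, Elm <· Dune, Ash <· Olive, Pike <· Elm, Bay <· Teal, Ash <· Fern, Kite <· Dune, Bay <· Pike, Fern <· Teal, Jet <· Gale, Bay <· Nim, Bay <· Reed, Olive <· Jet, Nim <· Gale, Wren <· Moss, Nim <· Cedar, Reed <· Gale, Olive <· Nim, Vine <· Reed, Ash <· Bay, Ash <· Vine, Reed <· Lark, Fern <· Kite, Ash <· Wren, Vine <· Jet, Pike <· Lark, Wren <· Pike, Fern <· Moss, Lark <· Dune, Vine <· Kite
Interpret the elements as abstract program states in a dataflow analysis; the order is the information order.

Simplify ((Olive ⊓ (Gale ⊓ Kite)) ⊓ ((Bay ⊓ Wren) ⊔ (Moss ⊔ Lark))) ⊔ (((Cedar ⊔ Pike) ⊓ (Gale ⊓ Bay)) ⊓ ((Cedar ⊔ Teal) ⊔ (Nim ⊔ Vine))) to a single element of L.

Bay

Gale ∧ Kite = Vine
Olive ∧ Vine = Ash
Bay ∧ Wren = Ash
Moss ∨ Lark = Dune
Ash ∨ Dune = Dune
Ash ∧ Dune = Ash
Cedar ∨ Pike = Dune
Gale ∧ Bay = Bay
Dune ∧ Bay = Bay
Cedar ∨ Teal = Cedar
Nim ∨ Vine = Gale
Cedar ∨ Gale = Dune
Bay ∧ Dune = Bay
Ash ∨ Bay = Bay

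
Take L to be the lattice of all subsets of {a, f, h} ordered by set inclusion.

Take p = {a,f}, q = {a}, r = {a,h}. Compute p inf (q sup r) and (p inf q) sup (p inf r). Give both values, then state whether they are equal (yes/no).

{a}; {a}; yes

q sup r = {a,h}, so p inf (q sup r) = {a,f} inf {a,h} = {a}.
p inf q = {a} and p inf r = {a}, so (p inf q) sup (p inf r) = {a} sup {a} = {a}.
Equal: yes.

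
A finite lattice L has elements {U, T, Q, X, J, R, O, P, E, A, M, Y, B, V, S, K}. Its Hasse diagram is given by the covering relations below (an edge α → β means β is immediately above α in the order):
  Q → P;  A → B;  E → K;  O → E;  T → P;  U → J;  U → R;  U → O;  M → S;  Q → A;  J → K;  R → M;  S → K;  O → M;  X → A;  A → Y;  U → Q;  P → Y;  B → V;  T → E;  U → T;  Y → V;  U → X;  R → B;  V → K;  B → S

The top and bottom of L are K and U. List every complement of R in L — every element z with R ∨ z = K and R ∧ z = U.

E, J

Need z with R ∨ z = K and R ∧ z = U.
Checking each element gives: E, J.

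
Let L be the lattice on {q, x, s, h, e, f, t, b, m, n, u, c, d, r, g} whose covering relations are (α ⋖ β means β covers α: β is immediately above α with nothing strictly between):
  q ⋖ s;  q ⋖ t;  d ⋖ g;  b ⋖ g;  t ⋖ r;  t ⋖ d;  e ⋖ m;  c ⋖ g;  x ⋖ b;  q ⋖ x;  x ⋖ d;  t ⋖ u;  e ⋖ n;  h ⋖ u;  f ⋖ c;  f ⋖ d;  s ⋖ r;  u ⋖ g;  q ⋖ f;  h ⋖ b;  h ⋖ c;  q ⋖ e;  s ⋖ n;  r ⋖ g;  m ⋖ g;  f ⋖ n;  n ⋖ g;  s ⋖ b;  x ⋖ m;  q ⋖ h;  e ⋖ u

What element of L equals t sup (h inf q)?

h ∧ q = q
t ∨ q = t

t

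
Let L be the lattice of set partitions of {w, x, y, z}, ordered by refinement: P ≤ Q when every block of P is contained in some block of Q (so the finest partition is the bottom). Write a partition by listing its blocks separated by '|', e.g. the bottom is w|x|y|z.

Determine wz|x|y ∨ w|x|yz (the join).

wyz|x

The join of wz|x|y and w|x|yz merges any blocks that overlap across the partitions, giving wyz|x.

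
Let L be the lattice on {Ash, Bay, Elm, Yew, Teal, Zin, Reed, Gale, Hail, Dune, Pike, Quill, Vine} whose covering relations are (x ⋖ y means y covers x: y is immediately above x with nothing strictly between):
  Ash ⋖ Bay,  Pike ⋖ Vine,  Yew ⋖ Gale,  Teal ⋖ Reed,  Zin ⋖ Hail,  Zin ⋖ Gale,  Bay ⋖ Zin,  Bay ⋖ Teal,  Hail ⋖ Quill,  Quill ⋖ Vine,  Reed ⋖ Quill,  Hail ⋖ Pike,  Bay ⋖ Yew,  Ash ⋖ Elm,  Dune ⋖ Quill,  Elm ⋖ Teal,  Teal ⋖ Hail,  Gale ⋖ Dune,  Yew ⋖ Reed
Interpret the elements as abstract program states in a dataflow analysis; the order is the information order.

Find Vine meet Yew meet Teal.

Common lower bounds of {Vine, Yew, Teal}: Ash, Bay.
The greatest among these is Bay.

Bay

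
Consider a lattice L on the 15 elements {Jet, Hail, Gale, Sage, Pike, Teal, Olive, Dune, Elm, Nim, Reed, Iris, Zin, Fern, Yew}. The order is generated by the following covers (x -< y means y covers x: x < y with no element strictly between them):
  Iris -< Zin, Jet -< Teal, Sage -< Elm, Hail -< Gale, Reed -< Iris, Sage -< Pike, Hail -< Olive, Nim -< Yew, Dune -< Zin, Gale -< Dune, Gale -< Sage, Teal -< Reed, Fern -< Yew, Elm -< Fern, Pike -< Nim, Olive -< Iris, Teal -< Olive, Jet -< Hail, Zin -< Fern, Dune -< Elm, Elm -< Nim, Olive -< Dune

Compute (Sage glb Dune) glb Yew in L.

Gale

Sage ∧ Dune = Gale
Gale ∧ Yew = Gale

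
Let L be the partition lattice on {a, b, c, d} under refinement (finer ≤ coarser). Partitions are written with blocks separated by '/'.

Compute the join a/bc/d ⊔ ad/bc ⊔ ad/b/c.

ad/bc

The join of a/bc/d, ad/bc, ad/b/c merges any blocks that overlap across the partitions, giving ad/bc.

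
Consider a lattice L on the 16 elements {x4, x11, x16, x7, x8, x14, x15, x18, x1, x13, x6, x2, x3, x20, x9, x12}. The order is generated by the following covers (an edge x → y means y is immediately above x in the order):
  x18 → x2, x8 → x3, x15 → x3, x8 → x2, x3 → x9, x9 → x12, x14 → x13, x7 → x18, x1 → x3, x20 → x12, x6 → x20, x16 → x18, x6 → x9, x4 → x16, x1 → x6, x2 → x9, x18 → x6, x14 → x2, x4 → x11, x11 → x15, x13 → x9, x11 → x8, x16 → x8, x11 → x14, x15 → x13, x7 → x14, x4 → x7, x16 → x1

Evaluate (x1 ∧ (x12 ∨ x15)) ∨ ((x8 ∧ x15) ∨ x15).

x3

x12 ∨ x15 = x12
x1 ∧ x12 = x1
x8 ∧ x15 = x11
x11 ∨ x15 = x15
x1 ∨ x15 = x3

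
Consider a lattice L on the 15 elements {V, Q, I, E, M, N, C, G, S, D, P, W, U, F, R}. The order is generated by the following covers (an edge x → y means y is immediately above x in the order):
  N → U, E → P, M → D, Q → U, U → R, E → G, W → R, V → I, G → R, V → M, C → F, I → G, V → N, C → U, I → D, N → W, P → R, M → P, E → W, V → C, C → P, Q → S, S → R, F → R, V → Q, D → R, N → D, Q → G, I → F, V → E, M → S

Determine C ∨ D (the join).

Common upper bounds of {C, D}: R.
The least among these is R.

R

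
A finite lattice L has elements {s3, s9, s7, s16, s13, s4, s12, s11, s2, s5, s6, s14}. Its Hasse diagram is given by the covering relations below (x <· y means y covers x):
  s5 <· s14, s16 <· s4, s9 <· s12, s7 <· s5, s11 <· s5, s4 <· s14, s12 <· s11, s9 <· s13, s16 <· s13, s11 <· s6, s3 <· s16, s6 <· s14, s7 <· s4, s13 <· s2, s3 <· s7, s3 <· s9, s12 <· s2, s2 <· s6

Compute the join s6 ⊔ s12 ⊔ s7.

s14

Common upper bounds of {s6, s12, s7}: s14.
The least among these is s14.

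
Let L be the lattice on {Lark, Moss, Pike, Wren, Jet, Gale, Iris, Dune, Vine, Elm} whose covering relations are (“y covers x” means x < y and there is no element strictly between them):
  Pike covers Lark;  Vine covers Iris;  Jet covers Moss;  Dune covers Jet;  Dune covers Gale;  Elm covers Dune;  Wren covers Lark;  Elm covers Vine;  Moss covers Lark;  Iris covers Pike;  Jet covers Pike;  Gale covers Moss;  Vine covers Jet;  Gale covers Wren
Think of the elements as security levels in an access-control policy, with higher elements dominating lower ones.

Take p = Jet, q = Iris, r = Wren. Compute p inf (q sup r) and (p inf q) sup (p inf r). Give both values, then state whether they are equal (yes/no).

q sup r = Elm, so p inf (q sup r) = Jet inf Elm = Jet.
p inf q = Pike and p inf r = Lark, so (p inf q) sup (p inf r) = Pike sup Lark = Pike.
Equal: no.

Jet; Pike; no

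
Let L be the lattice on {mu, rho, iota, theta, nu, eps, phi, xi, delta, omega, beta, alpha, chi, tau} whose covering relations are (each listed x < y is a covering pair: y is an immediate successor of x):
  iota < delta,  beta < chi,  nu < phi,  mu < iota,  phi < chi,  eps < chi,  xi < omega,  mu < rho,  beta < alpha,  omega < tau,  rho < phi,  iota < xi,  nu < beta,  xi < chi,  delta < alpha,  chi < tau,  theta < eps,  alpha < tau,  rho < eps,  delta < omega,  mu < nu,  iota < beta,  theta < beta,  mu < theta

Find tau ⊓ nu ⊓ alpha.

Common lower bounds of {tau, nu, alpha}: mu, nu.
The greatest among these is nu.

nu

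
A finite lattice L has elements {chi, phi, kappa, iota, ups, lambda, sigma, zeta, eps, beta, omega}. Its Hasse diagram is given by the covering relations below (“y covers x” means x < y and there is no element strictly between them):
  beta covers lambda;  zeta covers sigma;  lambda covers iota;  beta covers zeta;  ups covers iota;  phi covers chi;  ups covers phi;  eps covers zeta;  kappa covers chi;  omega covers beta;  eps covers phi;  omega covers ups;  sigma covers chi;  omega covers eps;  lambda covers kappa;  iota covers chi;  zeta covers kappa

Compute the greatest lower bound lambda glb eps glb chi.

Common lower bounds of {lambda, eps, chi}: chi.
The greatest among these is chi.

chi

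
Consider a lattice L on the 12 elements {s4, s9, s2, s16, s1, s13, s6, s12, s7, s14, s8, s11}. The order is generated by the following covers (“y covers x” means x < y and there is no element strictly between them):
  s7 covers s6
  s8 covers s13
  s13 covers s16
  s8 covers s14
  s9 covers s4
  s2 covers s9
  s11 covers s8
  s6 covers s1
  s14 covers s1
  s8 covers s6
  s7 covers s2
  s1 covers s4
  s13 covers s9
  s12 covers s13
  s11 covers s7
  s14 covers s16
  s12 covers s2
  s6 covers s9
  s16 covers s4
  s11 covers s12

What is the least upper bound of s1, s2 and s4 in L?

Common upper bounds of {s1, s2, s4}: s11, s7.
The least among these is s7.

s7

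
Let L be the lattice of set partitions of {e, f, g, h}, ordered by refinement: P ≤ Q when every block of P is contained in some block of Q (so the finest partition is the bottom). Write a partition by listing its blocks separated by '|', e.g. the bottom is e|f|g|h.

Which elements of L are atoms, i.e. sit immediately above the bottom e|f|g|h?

ef|g|h, eg|f|h, eh|f|g, e|fg|h, e|fh|g, e|f|gh

The atoms are exactly the elements that cover e|f|g|h: ef|g|h, eg|f|h, eh|f|g, e|fg|h, e|fh|g, e|f|gh.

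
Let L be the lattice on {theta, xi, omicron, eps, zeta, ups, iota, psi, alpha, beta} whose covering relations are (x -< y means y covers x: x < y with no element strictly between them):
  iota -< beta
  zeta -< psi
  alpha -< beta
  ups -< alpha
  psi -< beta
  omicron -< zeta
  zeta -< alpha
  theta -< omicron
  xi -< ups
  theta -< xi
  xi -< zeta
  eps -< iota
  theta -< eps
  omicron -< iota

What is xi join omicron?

Common upper bounds of {xi, omicron}: alpha, beta, psi, zeta.
The least among these is zeta.

zeta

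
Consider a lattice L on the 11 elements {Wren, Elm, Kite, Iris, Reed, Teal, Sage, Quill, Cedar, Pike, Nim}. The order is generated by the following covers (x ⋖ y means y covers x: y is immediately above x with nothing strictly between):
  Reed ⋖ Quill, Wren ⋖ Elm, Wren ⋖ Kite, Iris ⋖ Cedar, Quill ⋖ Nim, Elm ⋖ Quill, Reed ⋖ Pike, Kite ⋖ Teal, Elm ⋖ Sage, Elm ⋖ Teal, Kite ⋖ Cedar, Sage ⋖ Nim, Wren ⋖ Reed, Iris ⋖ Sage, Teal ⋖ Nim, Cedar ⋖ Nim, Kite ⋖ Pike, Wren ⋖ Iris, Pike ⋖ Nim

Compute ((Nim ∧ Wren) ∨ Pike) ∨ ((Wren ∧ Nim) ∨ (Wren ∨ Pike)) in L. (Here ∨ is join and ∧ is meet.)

Nim ∧ Wren = Wren
Wren ∨ Pike = Pike
Wren ∧ Nim = Wren
Wren ∨ Pike = Pike
Wren ∨ Pike = Pike
Pike ∨ Pike = Pike

Pike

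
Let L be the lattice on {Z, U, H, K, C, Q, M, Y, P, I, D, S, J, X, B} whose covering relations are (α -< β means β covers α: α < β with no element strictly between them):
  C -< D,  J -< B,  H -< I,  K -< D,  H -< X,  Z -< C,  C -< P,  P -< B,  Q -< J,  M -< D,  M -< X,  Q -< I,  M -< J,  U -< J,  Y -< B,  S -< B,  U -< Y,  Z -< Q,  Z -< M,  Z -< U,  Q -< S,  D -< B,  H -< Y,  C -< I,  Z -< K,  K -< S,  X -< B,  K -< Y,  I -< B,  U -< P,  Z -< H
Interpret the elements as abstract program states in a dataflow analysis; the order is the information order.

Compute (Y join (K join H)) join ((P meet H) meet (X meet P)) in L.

K ∨ H = Y
Y ∨ Y = Y
P ∧ H = Z
X ∧ P = Z
Z ∧ Z = Z
Y ∨ Z = Y

Y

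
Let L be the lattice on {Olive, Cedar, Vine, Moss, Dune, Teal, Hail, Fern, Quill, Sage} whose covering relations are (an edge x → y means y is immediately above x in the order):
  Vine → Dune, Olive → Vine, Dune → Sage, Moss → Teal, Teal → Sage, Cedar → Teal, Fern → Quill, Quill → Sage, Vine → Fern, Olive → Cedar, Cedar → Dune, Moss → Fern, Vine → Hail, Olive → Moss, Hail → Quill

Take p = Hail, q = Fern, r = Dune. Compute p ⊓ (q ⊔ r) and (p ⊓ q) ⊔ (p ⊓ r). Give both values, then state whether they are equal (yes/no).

q ⊔ r = Sage, so p ⊓ (q ⊔ r) = Hail ⊓ Sage = Hail.
p ⊓ q = Vine and p ⊓ r = Vine, so (p ⊓ q) ⊔ (p ⊓ r) = Vine ⊔ Vine = Vine.
Equal: no.

Hail; Vine; no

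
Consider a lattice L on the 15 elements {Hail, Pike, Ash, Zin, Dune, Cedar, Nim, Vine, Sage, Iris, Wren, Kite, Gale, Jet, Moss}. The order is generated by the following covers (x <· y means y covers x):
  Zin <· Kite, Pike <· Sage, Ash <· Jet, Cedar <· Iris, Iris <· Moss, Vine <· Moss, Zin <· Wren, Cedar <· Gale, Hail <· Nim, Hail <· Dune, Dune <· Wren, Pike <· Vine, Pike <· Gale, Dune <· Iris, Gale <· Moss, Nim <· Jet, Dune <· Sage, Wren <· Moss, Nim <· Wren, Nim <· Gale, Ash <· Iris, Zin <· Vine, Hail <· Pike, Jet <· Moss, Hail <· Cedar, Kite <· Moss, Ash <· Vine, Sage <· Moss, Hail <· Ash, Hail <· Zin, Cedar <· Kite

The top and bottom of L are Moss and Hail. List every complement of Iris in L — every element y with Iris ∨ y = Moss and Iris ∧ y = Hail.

Nim, Pike, Zin

Need y with Iris ∨ y = Moss and Iris ∧ y = Hail.
Checking each element gives: Nim, Pike, Zin.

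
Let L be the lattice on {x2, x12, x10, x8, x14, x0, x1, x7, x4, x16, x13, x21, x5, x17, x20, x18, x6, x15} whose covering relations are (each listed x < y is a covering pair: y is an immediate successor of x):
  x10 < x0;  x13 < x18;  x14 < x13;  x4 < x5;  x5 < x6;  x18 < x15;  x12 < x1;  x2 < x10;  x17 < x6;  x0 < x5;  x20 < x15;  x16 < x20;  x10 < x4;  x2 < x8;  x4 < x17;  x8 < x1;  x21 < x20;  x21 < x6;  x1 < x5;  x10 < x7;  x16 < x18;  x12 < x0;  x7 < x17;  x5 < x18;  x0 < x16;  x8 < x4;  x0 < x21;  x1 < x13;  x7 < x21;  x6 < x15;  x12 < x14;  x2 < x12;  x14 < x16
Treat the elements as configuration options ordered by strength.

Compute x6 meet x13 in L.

x1

x6 ∧ x13 = x1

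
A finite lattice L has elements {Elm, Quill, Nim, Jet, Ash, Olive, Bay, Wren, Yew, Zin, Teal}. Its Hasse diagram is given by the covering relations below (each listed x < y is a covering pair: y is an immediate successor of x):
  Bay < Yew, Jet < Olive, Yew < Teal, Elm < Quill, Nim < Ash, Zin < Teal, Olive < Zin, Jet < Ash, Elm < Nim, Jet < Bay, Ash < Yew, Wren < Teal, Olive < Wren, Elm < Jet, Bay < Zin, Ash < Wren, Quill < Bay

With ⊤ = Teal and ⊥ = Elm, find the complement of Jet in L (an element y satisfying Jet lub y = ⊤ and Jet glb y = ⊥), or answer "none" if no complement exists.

For every candidate y, either Jet ∨ y ≠ Teal or Jet ∧ y ≠ Elm; no complement exists.

none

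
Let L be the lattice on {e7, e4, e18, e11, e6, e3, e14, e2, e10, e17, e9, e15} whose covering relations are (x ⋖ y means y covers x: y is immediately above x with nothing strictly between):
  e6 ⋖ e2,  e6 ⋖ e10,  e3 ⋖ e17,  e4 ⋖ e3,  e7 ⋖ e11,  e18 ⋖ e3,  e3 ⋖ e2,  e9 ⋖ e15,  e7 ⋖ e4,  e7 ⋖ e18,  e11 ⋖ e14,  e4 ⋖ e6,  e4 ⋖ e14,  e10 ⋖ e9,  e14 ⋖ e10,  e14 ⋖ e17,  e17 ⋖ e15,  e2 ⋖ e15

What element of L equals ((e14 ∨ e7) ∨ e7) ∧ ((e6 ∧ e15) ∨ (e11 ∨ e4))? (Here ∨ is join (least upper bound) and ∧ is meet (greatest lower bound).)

e14

e14 ∨ e7 = e14
e14 ∨ e7 = e14
e6 ∧ e15 = e6
e11 ∨ e4 = e14
e6 ∨ e14 = e10
e14 ∧ e10 = e14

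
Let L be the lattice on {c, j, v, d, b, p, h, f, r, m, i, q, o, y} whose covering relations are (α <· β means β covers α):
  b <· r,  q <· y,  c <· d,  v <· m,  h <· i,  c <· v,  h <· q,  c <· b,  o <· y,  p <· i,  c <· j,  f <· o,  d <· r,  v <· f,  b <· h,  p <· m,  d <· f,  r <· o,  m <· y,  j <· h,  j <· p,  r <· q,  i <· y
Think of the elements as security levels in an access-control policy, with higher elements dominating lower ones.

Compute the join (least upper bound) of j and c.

Common upper bounds of {j, c}: h, i, j, m, p, q, y.
The least among these is j.

j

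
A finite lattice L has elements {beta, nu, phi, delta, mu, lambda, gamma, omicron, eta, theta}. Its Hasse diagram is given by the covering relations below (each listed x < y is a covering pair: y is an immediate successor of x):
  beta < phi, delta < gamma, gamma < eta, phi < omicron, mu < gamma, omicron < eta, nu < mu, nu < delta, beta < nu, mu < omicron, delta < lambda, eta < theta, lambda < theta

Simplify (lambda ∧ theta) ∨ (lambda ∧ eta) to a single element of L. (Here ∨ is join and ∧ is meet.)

lambda ∧ theta = lambda
lambda ∧ eta = delta
lambda ∨ delta = lambda

lambda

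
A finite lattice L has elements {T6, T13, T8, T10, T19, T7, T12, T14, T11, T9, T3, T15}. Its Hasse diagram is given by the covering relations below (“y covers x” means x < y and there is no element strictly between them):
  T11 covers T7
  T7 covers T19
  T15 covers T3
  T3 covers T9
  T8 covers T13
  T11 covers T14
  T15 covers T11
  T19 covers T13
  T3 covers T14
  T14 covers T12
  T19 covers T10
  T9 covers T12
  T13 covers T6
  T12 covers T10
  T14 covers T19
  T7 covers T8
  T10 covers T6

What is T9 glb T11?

T12

Common lower bounds of {T9, T11}: T10, T12, T6.
The greatest among these is T12.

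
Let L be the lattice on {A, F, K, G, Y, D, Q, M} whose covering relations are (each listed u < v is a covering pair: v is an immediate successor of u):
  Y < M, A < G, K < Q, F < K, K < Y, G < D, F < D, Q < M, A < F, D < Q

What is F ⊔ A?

F

Common upper bounds of {F, A}: D, F, K, M, Q, Y.
The least among these is F.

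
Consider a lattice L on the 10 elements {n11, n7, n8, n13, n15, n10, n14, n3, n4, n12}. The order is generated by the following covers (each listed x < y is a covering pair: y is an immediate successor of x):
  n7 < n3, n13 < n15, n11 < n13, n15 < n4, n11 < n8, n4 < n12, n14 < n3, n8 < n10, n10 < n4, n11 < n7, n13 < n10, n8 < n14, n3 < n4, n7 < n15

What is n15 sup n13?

n15

Common upper bounds of {n15, n13}: n12, n15, n4.
The least among these is n15.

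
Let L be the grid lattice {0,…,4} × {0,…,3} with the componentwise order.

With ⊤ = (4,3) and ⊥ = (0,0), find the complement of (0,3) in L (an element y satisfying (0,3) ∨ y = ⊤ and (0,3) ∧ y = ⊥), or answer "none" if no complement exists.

Need y with (0,3) ∨ y = (4,3) and (0,3) ∧ y = (0,0).
Checking each element gives: (4,0).

(4,0)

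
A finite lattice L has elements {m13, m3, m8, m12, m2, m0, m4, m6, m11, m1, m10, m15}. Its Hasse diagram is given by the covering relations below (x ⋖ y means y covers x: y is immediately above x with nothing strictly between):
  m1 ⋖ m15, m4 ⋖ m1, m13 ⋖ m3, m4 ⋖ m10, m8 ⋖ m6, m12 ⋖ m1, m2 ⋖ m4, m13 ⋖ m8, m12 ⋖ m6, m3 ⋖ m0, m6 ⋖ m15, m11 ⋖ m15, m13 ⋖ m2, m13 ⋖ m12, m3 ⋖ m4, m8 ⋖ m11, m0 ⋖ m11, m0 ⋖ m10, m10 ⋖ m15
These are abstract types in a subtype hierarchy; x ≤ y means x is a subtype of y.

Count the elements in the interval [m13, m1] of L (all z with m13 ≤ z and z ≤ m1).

The interval [m13, m1] = {m1, m12, m13, m2, m3, m4}, which has 6 elements.

6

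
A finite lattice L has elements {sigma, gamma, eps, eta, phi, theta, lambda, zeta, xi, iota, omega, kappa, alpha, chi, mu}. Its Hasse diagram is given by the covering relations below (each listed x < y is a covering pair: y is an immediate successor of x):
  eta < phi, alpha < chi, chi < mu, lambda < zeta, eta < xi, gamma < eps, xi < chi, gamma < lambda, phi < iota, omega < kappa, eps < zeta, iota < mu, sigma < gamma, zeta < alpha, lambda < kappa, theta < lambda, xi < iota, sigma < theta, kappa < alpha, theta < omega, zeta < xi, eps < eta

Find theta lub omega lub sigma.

omega

Common upper bounds of {theta, omega, sigma}: alpha, chi, kappa, mu, omega.
The least among these is omega.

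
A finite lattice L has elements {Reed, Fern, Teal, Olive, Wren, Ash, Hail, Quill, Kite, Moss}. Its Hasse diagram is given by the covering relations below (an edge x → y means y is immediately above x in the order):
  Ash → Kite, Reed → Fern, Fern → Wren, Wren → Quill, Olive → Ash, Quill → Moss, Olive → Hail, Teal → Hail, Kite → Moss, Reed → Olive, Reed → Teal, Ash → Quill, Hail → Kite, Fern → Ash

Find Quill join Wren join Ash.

Common upper bounds of {Quill, Wren, Ash}: Moss, Quill.
The least among these is Quill.

Quill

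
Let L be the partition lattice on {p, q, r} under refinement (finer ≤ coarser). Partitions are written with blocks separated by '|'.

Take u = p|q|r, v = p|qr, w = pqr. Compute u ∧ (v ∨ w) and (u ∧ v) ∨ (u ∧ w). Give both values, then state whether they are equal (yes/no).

p|q|r; p|q|r; yes

v ∨ w = pqr, so u ∧ (v ∨ w) = p|q|r ∧ pqr = p|q|r.
u ∧ v = p|q|r and u ∧ w = p|q|r, so (u ∧ v) ∨ (u ∧ w) = p|q|r ∨ p|q|r = p|q|r.
Equal: yes.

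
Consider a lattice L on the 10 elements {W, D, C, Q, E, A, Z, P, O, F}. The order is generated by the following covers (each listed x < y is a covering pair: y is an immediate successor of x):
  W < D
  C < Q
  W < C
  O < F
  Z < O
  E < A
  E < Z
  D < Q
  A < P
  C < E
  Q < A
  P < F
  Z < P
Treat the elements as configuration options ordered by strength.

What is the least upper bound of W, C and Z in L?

Z

Common upper bounds of {W, C, Z}: F, O, P, Z.
The least among these is Z.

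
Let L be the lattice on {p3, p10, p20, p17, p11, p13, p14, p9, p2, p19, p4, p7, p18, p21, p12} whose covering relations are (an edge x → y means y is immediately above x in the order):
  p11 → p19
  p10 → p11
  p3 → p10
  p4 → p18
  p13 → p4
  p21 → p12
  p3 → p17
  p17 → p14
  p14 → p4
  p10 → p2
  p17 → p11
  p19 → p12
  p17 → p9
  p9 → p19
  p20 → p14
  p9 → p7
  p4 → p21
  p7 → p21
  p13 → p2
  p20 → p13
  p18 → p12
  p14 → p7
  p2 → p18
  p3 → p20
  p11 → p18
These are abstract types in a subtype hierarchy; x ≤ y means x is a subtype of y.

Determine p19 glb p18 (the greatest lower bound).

p11

Common lower bounds of {p19, p18}: p10, p11, p17, p3.
The greatest among these is p11.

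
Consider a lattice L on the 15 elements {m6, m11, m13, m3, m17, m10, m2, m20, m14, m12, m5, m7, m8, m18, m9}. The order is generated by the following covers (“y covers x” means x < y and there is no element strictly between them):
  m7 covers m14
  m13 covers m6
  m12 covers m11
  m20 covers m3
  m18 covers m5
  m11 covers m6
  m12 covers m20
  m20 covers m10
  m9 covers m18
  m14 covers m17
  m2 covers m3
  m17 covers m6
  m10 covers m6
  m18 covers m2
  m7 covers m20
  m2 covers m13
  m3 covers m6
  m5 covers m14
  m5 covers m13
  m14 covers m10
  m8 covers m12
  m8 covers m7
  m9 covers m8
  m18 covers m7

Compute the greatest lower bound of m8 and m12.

m12

Common lower bounds of {m8, m12}: m10, m11, m12, m20, m3, m6.
The greatest among these is m12.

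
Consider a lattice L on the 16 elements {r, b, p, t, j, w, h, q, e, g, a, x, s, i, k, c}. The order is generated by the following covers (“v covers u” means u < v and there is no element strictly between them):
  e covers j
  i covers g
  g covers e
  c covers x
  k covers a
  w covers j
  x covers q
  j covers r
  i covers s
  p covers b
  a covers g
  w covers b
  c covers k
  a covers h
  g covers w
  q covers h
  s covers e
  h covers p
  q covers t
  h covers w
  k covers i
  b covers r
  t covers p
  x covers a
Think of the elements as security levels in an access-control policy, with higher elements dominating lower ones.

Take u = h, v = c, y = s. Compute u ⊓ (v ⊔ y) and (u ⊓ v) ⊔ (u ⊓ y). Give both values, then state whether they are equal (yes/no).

h; h; yes

v ⊔ y = c, so u ⊓ (v ⊔ y) = h ⊓ c = h.
u ⊓ v = h and u ⊓ y = j, so (u ⊓ v) ⊔ (u ⊓ y) = h ⊔ j = h.
Equal: yes.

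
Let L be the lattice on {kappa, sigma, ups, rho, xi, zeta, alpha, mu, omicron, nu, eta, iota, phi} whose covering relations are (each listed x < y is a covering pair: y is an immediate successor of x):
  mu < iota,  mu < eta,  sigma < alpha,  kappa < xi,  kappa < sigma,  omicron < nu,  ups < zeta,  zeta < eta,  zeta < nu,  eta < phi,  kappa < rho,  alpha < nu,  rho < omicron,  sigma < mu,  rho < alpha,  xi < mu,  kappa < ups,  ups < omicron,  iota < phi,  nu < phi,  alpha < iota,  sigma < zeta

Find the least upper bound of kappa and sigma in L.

sigma

Common upper bounds of {kappa, sigma}: alpha, eta, iota, mu, nu, phi, sigma, zeta.
The least among these is sigma.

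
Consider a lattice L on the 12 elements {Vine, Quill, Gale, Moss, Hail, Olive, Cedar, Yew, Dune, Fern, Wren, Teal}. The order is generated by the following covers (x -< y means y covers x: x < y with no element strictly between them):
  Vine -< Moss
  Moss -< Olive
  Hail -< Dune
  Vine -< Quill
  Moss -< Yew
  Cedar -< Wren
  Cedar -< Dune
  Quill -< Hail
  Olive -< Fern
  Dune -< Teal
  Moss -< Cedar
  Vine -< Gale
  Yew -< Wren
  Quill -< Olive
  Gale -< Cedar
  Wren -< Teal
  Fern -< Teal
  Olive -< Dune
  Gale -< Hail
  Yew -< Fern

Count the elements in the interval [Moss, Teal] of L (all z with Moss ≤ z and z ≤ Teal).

The interval [Moss, Teal] = {Cedar, Dune, Fern, Moss, Olive, Teal, Wren, Yew}, which has 8 elements.

8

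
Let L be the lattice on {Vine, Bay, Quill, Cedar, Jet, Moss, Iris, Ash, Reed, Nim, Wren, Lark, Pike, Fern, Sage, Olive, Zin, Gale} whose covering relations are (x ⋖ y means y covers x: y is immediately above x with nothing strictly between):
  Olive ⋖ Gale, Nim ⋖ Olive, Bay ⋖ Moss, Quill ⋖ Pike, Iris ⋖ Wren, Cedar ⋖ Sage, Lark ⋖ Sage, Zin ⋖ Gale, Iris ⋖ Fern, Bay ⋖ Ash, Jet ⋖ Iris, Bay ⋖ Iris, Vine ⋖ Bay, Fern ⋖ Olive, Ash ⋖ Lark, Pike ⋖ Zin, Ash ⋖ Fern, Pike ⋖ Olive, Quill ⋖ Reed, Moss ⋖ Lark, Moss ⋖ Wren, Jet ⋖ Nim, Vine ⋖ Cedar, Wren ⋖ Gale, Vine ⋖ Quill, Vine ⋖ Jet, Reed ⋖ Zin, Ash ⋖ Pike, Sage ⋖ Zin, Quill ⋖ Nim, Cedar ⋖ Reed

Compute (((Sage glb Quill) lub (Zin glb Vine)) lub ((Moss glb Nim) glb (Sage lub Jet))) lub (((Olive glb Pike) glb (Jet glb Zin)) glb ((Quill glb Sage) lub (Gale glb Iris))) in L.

Sage ∧ Quill = Vine
Zin ∧ Vine = Vine
Vine ∨ Vine = Vine
Moss ∧ Nim = Vine
Sage ∨ Jet = Gale
Vine ∧ Gale = Vine
Vine ∨ Vine = Vine
Olive ∧ Pike = Pike
Jet ∧ Zin = Vine
Pike ∧ Vine = Vine
Quill ∧ Sage = Vine
Gale ∧ Iris = Iris
Vine ∨ Iris = Iris
Vine ∧ Iris = Vine
Vine ∨ Vine = Vine

Vine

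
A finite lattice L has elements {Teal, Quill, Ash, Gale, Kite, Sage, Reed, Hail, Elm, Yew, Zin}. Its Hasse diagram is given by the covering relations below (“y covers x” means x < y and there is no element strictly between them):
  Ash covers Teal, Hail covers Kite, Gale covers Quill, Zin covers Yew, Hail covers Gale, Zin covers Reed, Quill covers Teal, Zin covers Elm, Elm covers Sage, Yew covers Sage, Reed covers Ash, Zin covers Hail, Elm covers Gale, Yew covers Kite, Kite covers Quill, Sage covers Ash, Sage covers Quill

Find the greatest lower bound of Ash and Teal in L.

Common lower bounds of {Ash, Teal}: Teal.
The greatest among these is Teal.

Teal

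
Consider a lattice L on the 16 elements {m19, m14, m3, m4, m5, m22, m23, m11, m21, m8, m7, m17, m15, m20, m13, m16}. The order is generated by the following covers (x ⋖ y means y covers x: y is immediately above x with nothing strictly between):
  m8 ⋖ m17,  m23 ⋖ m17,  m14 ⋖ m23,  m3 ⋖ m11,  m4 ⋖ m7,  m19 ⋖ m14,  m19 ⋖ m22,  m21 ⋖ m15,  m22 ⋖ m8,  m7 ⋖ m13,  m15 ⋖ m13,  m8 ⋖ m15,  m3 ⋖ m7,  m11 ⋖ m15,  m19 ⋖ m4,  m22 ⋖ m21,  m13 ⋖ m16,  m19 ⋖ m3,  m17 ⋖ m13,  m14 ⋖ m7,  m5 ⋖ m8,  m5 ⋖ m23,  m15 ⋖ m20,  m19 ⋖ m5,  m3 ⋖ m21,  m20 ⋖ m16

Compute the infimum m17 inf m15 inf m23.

Common lower bounds of {m17, m15, m23}: m19, m5.
The greatest among these is m5.

m5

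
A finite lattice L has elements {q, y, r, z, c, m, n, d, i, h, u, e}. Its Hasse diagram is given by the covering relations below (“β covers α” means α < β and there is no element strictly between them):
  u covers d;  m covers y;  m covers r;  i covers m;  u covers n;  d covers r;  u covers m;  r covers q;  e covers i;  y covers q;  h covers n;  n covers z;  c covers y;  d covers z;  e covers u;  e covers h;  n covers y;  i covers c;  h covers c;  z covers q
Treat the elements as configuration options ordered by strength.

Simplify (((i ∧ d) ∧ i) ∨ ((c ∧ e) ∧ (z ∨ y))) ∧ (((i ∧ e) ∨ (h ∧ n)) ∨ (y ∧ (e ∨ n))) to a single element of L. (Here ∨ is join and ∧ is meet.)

m

i ∧ d = r
r ∧ i = r
c ∧ e = c
z ∨ y = n
c ∧ n = y
r ∨ y = m
i ∧ e = i
h ∧ n = n
i ∨ n = e
e ∨ n = e
y ∧ e = y
e ∨ y = e
m ∧ e = m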